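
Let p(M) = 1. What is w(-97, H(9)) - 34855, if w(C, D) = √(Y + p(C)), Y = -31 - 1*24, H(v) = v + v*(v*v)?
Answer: -34855 + 3*I*√6 ≈ -34855.0 + 7.3485*I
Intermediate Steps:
H(v) = v + v³ (H(v) = v + v*v² = v + v³)
Y = -55 (Y = -31 - 24 = -55)
w(C, D) = 3*I*√6 (w(C, D) = √(-55 + 1) = √(-54) = 3*I*√6)
w(-97, H(9)) - 34855 = 3*I*√6 - 34855 = -34855 + 3*I*√6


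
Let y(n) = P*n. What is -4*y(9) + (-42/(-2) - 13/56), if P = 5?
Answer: -8917/56 ≈ -159.23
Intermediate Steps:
y(n) = 5*n
-4*y(9) + (-42/(-2) - 13/56) = -20*9 + (-42/(-2) - 13/56) = -4*45 + (-42*(-½) - 13*1/56) = -180 + (21 - 13/56) = -180 + 1163/56 = -8917/56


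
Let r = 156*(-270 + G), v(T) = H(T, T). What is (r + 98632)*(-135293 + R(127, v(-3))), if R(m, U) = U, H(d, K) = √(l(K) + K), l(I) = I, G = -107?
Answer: -5387367260 + 39820*I*√6 ≈ -5.3874e+9 + 97539.0*I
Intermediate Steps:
H(d, K) = √2*√K (H(d, K) = √(K + K) = √(2*K) = √2*√K)
v(T) = √2*√T
r = -58812 (r = 156*(-270 - 107) = 156*(-377) = -58812)
(r + 98632)*(-135293 + R(127, v(-3))) = (-58812 + 98632)*(-135293 + √2*√(-3)) = 39820*(-135293 + √2*(I*√3)) = 39820*(-135293 + I*√6) = -5387367260 + 39820*I*√6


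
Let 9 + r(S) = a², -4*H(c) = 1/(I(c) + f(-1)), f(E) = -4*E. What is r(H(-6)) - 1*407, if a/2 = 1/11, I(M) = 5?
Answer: -50332/121 ≈ -415.97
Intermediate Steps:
H(c) = -1/36 (H(c) = -1/(4*(5 - 4*(-1))) = -1/(4*(5 + 4)) = -¼/9 = -¼*⅑ = -1/36)
a = 2/11 ≈ 0.18182
r(S) = -1085/121 (r(S) = -9 + (2/11)² = -9 + 4/121 = -1085/121)
r(H(-6)) - 1*407 = -1085/121 - 1*407 = -1085/121 - 407 = -50332/121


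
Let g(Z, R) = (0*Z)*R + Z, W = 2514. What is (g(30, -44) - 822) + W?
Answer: 1722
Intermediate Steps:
g(Z, R) = Z (g(Z, R) = 0*R + Z = 0 + Z = Z)
(g(30, -44) - 822) + W = (30 - 822) + 2514 = -792 + 2514 = 1722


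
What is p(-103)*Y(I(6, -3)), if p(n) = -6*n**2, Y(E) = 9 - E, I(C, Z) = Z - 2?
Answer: -891156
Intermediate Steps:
I(C, Z) = -2 + Z
p(-103)*Y(I(6, -3)) = (-6*(-103)**2)*(9 - (-2 - 3)) = (-6*10609)*(9 - 1*(-5)) = -63654*(9 + 5) = -63654*14 = -891156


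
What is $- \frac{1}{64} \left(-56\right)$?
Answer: $\frac{7}{8} \approx 0.875$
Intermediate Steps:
$- \frac{1}{64} \left(-56\right) = \left(-1\right) \frac{1}{64} \left(-56\right) = \left(- \frac{1}{64}\right) \left(-56\right) = \frac{7}{8}$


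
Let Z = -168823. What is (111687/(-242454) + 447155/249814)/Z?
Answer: -6709461846/852111632794549 ≈ -7.8739e-6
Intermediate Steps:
(111687/(-242454) + 447155/249814)/Z = (111687/(-242454) + 447155/249814)/(-168823) = (111687*(-1/242454) + 447155*(1/249814))*(-1/168823) = (-37229/80818 + 447155/249814)*(-1/168823) = (6709461846/5047366963)*(-1/168823) = -6709461846/852111632794549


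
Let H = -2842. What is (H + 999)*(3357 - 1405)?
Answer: -3597536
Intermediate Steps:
(H + 999)*(3357 - 1405) = (-2842 + 999)*(3357 - 1405) = -1843*1952 = -3597536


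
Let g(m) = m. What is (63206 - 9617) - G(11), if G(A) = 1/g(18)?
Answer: 964601/18 ≈ 53589.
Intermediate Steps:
G(A) = 1/18
(63206 - 9617) - G(11) = (63206 - 9617) - 1*1/18 = 53589 - 1/18 = 964601/18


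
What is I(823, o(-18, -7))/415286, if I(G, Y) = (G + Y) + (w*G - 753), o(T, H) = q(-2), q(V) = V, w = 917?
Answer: 754759/415286 ≈ 1.8174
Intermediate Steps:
o(T, H) = -2
I(G, Y) = -753 + Y + 918*G (I(G, Y) = (G + Y) + (917*G - 753) = (G + Y) + (-753 + 917*G) = -753 + Y + 918*G)
I(823, o(-18, -7))/415286 = (-753 - 2 + 918*823)/415286 = (-753 - 2 + 755514)*(1/415286) = 754759*(1/415286) = 754759/415286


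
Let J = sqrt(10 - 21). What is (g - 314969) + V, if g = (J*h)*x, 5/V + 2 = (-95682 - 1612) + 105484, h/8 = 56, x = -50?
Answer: -2578966167/8188 - 22400*I*sqrt(11) ≈ -3.1497e+5 - 74292.0*I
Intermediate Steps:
J = I*sqrt(11) (J = sqrt(-11) = I*sqrt(11) ≈ 3.3166*I)
h = 448 (h = 8*56 = 448)
V = 5/8188 (V = 5/(-2 + ((-95682 - 1612) + 105484)) = 5/(-2 + (-97294 + 105484)) = 5/(-2 + 8190) = 5/8188 ≈ 0.00061065)
g = -22400*I*sqrt(11) (g = ((I*sqrt(11))*448)*(-50) = (448*I*sqrt(11))*(-50) = -22400*I*sqrt(11) ≈ -74292.0*I)
(g - 314969) + V = (-22400*I*sqrt(11) - 314969) + 5/8188 = (-314969 - 22400*I*sqrt(11)) + 5/8188 = -2578966167/8188 - 22400*I*sqrt(11)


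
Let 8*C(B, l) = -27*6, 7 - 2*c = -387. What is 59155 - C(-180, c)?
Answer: 236701/4 ≈ 59175.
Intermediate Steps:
c = 197 (c = 7/2 - 1/2*(-387) = 7/2 + 387/2 = 197)
C(B, l) = -81/4 (C(B, l) = (-27*6)/8 = (1/8)*(-162) = -81/4)
59155 - C(-180, c) = 59155 - 1*(-81/4) = 59155 + 81/4 = 236701/4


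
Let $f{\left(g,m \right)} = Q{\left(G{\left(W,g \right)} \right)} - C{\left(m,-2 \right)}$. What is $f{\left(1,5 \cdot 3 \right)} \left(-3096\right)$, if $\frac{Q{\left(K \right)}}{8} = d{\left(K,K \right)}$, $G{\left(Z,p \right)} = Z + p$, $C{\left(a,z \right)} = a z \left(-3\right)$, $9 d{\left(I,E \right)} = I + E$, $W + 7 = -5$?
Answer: $339184$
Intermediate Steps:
$W = -12$ ($W = -7 - 5 = -12$)
$d{\left(I,E \right)} = \frac{E}{9} + \frac{I}{9}$ ($d{\left(I,E \right)} = \frac{I + E}{9} = \frac{E + I}{9} = \frac{E}{9} + \frac{I}{9}$)
$C{\left(a,z \right)} = - 3 a z$
$Q{\left(K \right)} = \frac{16 K}{9}$ ($Q{\left(K \right)} = 8 \left(\frac{K}{9} + \frac{K}{9}\right) = 8 \frac{2 K}{9} = \frac{16 K}{9}$)
$f{\left(g,m \right)} = - \frac{64}{3} - 6 m + \frac{16 g}{9}$ ($f{\left(g,m \right)} = \frac{16 \left(-12 + g\right)}{9} - \left(-3\right) m \left(-2\right) = \left(- \frac{64}{3} + \frac{16 g}{9}\right) - 6 m = - \frac{64}{3} - 6 m + \frac{16 g}{9}$)
$f{\left(1,5 \cdot 3 \right)} \left(-3096\right) = \left(- \frac{64}{3} - 6 \cdot 5 \cdot 3 + \frac{16}{9} \cdot 1\right) \left(-3096\right) = \left(- \frac{64}{3} - 90 + \frac{16}{9}\right) \left(-3096\right) = \left(- \frac{986}{9}\right) \left(-3096\right) = 339184$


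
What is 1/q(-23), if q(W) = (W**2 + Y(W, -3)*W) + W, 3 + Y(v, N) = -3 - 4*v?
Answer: -1/1472 ≈ -0.00067935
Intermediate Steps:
Y(v, N) = -6 - 4*v (Y(v, N) = -3 + (-3 - 4*v) = -6 - 4*v)
q(W) = W + W**2 + W*(-6 - 4*W) (q(W) = (W**2 + (-6 - 4*W)*W) + W = (W**2 + W*(-6 - 4*W)) + W = W + W**2 + W*(-6 - 4*W))
1/q(-23) = 1/(-23*(-5 - 3*(-23))) = 1/(-23*(-5 + 69)) = 1/(-23*64) = 1/(-1472) = -1/1472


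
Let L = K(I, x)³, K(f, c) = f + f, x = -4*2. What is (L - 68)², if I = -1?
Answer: 5776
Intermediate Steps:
x = -8
K(f, c) = 2*f
L = -8 (L = (2*(-1))³ = (-2)³ = -8)
(L - 68)² = (-8 - 68)² = (-76)² = 5776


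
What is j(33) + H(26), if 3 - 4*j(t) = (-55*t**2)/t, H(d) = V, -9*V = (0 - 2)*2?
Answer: 8189/18 ≈ 454.94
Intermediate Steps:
V = 4/9 (V = -(0 - 2)*2/9 = -(-2)*2/9 = -1/9*(-4) = 4/9 ≈ 0.44444)
H(d) = 4/9
j(t) = 3/4 + 55*t/4 (j(t) = 3/4 - (-55*t**2)/(4*t) = 3/4 - (-55)*t/4 = 3/4 + 55*t/4)
j(33) + H(26) = (3/4 + (55/4)*33) + 4/9 = (3/4 + 1815/4) + 4/9 = 909/2 + 4/9 = 8189/18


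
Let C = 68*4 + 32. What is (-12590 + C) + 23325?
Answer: 11039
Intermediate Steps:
C = 304 (C = 272 + 32 = 304)
(-12590 + C) + 23325 = (-12590 + 304) + 23325 = -12286 + 23325 = 11039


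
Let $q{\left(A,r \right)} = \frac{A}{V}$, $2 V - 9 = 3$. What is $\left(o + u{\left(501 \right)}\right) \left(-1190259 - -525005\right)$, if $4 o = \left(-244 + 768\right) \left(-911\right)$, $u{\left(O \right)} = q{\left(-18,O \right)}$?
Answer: $79394073376$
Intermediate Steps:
$V = 6$ ($V = \frac{9}{2} + \frac{1}{2} \cdot 3 = \frac{9}{2} + \frac{3}{2} = 6$)
$q{\left(A,r \right)} = \frac{A}{6}$
$u{\left(O \right)} = -3$ ($u{\left(O \right)} = \frac{1}{6} \left(-18\right) = -3$)
$o = -119341$ ($o = \frac{\left(-244 + 768\right) \left(-911\right)}{4} = \frac{524 \left(-911\right)}{4} = \frac{1}{4} \left(-477364\right) = -119341$)
$\left(o + u{\left(501 \right)}\right) \left(-1190259 - -525005\right) = \left(-119341 - 3\right) \left(-1190259 - -525005\right) = - 119344 \left(-1190259 + 525005\right) = \left(-119344\right) \left(-665254\right) = 79394073376$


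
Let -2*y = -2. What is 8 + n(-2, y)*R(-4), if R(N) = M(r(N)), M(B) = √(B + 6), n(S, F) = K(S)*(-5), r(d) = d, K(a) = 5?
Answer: 8 - 25*√2 ≈ -27.355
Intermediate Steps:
y = 1 (y = -½*(-2) = 1)
n(S, F) = -25 (n(S, F) = 5*(-5) = -25)
M(B) = √(6 + B)
R(N) = √(6 + N)
8 + n(-2, y)*R(-4) = 8 - 25*√(6 - 4) = 8 - 25*√2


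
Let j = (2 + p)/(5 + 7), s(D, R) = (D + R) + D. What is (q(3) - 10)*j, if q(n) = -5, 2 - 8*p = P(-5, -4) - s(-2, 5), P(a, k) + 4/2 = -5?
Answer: -65/16 ≈ -4.0625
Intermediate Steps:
s(D, R) = R + 2*D
P(a, k) = -7 (P(a, k) = -2 - 5 = -7)
p = 5/4 (p = 1/4 - (-7 - (5 + 2*(-2)))/8 = 1/4 - (-7 - (5 - 4))/8 = 1/4 - (-7 - 1*1)/8 = 1/4 - (-7 - 1)/8 = 1/4 - 1/8*(-8) = 1/4 + 1 = 5/4 ≈ 1.2500)
j = 13/48 (j = (2 + 5/4)/(5 + 7) = (13/4)/12 = (13/4)*(1/12) = 13/48 ≈ 0.27083)
(q(3) - 10)*j = (-5 - 10)*(13/48) = -15*13/48 = -65/16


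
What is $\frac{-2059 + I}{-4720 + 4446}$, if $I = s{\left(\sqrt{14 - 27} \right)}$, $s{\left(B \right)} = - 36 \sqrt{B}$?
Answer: $\frac{2059}{274} + \frac{18 \sqrt[4]{13} \sqrt{i}}{137} \approx 7.691 + 0.17641 i$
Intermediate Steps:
$I = - 36 \sqrt[4]{13} \sqrt{i}$ ($I = - 36 \sqrt{\sqrt{14 - 27}} = - 36 \sqrt{\sqrt{-13}} = - 36 \sqrt{i \sqrt{13}} = - 36 \sqrt[4]{13} \sqrt{i} \approx -48.336 - 48.336 i$)
$\frac{-2059 + I}{-4720 + 4446} = \frac{-2059 - 36 \sqrt[4]{13} \sqrt{i}}{-4720 + 4446} = \frac{-2059 - 36 \sqrt[4]{13} \sqrt{i}}{-274} = \left(-2059 - 36 \sqrt[4]{13} \sqrt{i}\right) \left(- \frac{1}{274}\right) = \frac{2059}{274} + \frac{18 \sqrt[4]{13} \sqrt{i}}{137}$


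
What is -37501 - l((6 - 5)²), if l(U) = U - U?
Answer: -37501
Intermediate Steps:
l(U) = 0
-37501 - l((6 - 5)²) = -37501 - 1*0 = -37501 + 0 = -37501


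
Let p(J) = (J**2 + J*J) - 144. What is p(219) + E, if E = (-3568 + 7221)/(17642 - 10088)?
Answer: 723510665/7554 ≈ 95779.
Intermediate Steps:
E = 3653/7554 ≈ 0.48358
p(J) = -144 + 2*J**2 (p(J) = (J**2 + J**2) - 144 = 2*J**2 - 144 = -144 + 2*J**2)
p(219) + E = (-144 + 2*219**2) + 3653/7554 = (-144 + 2*47961) + 3653/7554 = (-144 + 95922) + 3653/7554 = 95778 + 3653/7554 = 723510665/7554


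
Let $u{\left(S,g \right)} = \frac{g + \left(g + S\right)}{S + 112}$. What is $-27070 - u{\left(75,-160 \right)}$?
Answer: $- \frac{5061845}{187} \approx -27069.0$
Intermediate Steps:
$u{\left(S,g \right)} = \frac{S + 2 g}{112 + S}$ ($u{\left(S,g \right)} = \frac{g + \left(S + g\right)}{112 + S} = \frac{S + 2 g}{112 + S}$)
$-27070 - u{\left(75,-160 \right)} = -27070 - \frac{75 + 2 \left(-160\right)}{112 + 75} = -27070 - \frac{75 - 320}{187} = -27070 - \frac{1}{187} \left(-245\right) = -27070 - - \frac{245}{187} = -27070 + \frac{245}{187} = - \frac{5061845}{187}$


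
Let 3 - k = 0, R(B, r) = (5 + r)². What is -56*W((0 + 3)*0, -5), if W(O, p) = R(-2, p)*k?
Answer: 0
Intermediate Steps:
k = 3 (k = 3 - 1*0 = 3 + 0 = 3)
W(O, p) = 3*(5 + p)² (W(O, p) = (5 + p)²*3 = 3*(5 + p)²)
-56*W((0 + 3)*0, -5) = -168*(5 - 5)² = -168*0² = -168*0 = -56*0 = 0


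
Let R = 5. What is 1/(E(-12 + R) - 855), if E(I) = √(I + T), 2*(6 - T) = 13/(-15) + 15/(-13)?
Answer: -166725/142549873 - √390/142549873 ≈ -0.0011697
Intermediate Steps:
T = 1367/195 (T = 6 - (13/(-15) + 15/(-13))/2 = 6 - (13*(-1/15) + 15*(-1/13))/2 = 6 - (-13/15 - 15/13)/2 = 6 - ½*(-394/195) = 6 + 197/195 = 1367/195 ≈ 7.0103)
E(I) = √(1367/195 + I) (E(I) = √(I + 1367/195) = √(1367/195 + I))
1/(E(-12 + R) - 855) = 1/(√(266565 + 38025*(-12 + 5))/195 - 855) = 1/(√(266565 + 38025*(-7))/195 - 855) = 1/(√(266565 - 266175)/195 - 855) = 1/(√390/195 - 855) = 1/(-855 + √390/195)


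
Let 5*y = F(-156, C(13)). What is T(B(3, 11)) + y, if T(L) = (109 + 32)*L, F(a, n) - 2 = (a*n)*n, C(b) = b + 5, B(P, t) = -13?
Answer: -59707/5 ≈ -11941.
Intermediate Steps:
C(b) = 5 + b
F(a, n) = 2 + a*n² (F(a, n) = 2 + (a*n)*n = 2 + a*n²)
T(L) = 141*L
y = -50542/5 (y = (2 - 156*(5 + 13)²)/5 = (2 - 156*18²)/5 = (2 - 156*324)/5 = (2 - 50544)/5 = (⅕)*(-50542) = -50542/5 ≈ -10108.)
T(B(3, 11)) + y = 141*(-13) - 50542/5 = -1833 - 50542/5 = -59707/5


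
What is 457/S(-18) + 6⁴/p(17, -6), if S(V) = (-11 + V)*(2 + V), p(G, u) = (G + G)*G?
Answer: 432745/134096 ≈ 3.2271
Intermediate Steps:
p(G, u) = 2*G² (p(G, u) = (2*G)*G = 2*G²)
457/S(-18) + 6⁴/p(17, -6) = 457/(-22 + (-18)² - 9*(-18)) + 6⁴/((2*17²)) = 457/(-22 + 324 + 162) + 1296/((2*289)) = 457/464 + 1296/578 = 457*(1/464) + 1296*(1/578) = 457/464 + 648/289 = 432745/134096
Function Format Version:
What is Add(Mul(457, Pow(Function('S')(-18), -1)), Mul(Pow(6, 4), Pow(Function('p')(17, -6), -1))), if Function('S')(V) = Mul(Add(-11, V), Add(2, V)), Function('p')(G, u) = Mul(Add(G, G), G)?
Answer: Rational(432745, 134096) ≈ 3.2271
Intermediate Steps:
Function('p')(G, u) = Mul(2, Pow(G, 2)) (Function('p')(G, u) = Mul(Mul(2, G), G) = Mul(2, Pow(G, 2)))
Add(Mul(457, Pow(Function('S')(-18), -1)), Mul(Pow(6, 4), Pow(Function('p')(17, -6), -1))) = Add(Mul(457, Pow(Add(-22, Pow(-18, 2), Mul(-9, -18)), -1)), Mul(Pow(6, 4), Pow(Mul(2, Pow(17, 2)), -1))) = Add(Mul(457, Pow(Add(-22, 324, 162), -1)), Mul(1296, Pow(Mul(2, 289), -1))) = Add(Mul(457, Pow(464, -1)), Mul(1296, Pow(578, -1))) = Add(Mul(457, Rational(1, 464)), Mul(1296, Rational(1, 578))) = Add(Rational(457, 464), Rational(648, 289)) = Rational(432745, 134096)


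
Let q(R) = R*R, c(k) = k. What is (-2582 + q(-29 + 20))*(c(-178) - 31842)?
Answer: 80082020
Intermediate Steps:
q(R) = R**2
(-2582 + q(-29 + 20))*(c(-178) - 31842) = (-2582 + (-29 + 20)**2)*(-178 - 31842) = (-2582 + (-9)**2)*(-32020) = (-2582 + 81)*(-32020) = -2501*(-32020) = 80082020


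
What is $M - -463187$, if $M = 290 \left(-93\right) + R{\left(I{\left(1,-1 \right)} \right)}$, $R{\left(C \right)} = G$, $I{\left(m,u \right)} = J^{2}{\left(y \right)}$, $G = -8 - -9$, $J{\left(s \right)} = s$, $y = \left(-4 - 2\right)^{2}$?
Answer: $436218$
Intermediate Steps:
$y = 36$ ($y = \left(-6\right)^{2} = 36$)
$G = 1$ ($G = -8 + 9 = 1$)
$I{\left(m,u \right)} = 1296$ ($I{\left(m,u \right)} = 36^{2} = 1296$)
$R{\left(C \right)} = 1$
$M = -26969$ ($M = 290 \left(-93\right) + 1 = -26970 + 1 = -26969$)
$M - -463187 = -26969 - -463187 = -26969 + 463187 = 436218$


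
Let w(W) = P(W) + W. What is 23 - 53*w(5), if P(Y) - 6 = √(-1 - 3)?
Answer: -560 - 106*I ≈ -560.0 - 106.0*I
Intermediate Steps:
P(Y) = 6 + 2*I (P(Y) = 6 + √(-1 - 3) = 6 + √(-4) = 6 + 2*I)
w(W) = 6 + W + 2*I (w(W) = (6 + 2*I) + W = 6 + W + 2*I)
23 - 53*w(5) = 23 - 53*(6 + 5 + 2*I) = 23 - 53*(11 + 2*I) = 23 + (-583 - 106*I) = -560 - 106*I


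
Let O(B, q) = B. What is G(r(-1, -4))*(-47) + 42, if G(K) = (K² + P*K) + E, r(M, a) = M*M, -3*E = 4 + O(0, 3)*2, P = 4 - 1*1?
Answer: -250/3 ≈ -83.333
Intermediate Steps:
P = 3 (P = 4 - 1 = 3)
E = -4/3 (E = -(4 + 0*2)/3 = -(4 + 0)/3 = -⅓*4 = -4/3 ≈ -1.3333)
r(M, a) = M²
G(K) = -4/3 + K² + 3*K (G(K) = (K² + 3*K) - 4/3 = -4/3 + K² + 3*K)
G(r(-1, -4))*(-47) + 42 = (-4/3 + ((-1)²)² + 3*(-1)²)*(-47) + 42 = (-4/3 + 1² + 3*1)*(-47) + 42 = (-4/3 + 1 + 3)*(-47) + 42 = (8/3)*(-47) + 42 = -376/3 + 42 = -250/3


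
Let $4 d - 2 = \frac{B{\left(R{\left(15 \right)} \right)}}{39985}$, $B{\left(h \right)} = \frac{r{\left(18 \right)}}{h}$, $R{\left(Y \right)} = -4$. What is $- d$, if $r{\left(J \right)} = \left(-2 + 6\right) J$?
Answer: $- \frac{19988}{39985} \approx -0.49989$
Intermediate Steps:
$r{\left(J \right)} = 4 J$
$B{\left(h \right)} = \frac{72}{h}$ ($B{\left(h \right)} = \frac{4 \cdot 18}{h} = \frac{72}{h}$)
$d = \frac{19988}{39985}$ ($d = \frac{1}{2} + \frac{\frac{72}{-4} \cdot \frac{1}{39985}}{4} = \frac{1}{2} + \frac{72 \left(- \frac{1}{4}\right) \frac{1}{39985}}{4} = \frac{1}{2} + \frac{\left(-18\right) \frac{1}{39985}}{4} = \frac{1}{2} + \frac{1}{4} \left(- \frac{18}{39985}\right) = \frac{1}{2} - \frac{9}{79970} = \frac{19988}{39985} \approx 0.49989$)
$- d = \left(-1\right) \frac{19988}{39985} = - \frac{19988}{39985}$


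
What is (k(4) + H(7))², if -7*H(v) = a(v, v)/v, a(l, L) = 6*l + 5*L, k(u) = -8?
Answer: 4489/49 ≈ 91.612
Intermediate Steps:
a(l, L) = 5*L + 6*l
H(v) = -11/7 (H(v) = -(5*v + 6*v)/(7*v) = -11*v/(7*v) = -⅐*11 = -11/7)
(k(4) + H(7))² = (-8 - 11/7)² = (-67/7)² = 4489/49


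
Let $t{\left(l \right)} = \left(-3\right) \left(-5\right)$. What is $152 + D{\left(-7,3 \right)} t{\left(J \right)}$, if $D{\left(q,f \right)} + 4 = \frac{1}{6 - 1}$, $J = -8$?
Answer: $95$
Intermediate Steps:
$t{\left(l \right)} = 15$
$D{\left(q,f \right)} = - \frac{19}{5}$ ($D{\left(q,f \right)} = -4 + \frac{1}{6 - 1} = -4 + \frac{1}{5} = - \frac{19}{5}$)
$152 + D{\left(-7,3 \right)} t{\left(J \right)} = 152 - 57 = 95$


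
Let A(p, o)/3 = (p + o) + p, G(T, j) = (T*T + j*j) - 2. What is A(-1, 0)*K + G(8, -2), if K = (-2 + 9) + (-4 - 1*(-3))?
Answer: 30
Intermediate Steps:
G(T, j) = -2 + T**2 + j**2 (G(T, j) = (T**2 + j**2) - 2 = -2 + T**2 + j**2)
A(p, o) = 3*o + 6*p (A(p, o) = 3*((p + o) + p) = 3*((o + p) + p) = 3*(o + 2*p) = 3*o + 6*p)
K = 6 (K = 7 + (-4 + 3) = 7 - 1 = 6)
A(-1, 0)*K + G(8, -2) = (3*0 + 6*(-1))*6 + (-2 + 8**2 + (-2)**2) = (0 - 6)*6 + (-2 + 64 + 4) = -6*6 + 66 = -36 + 66 = 30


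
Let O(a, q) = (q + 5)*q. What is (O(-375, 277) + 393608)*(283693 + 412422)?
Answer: 328372760030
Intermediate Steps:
O(a, q) = q*(5 + q) (O(a, q) = (5 + q)*q = q*(5 + q))
(O(-375, 277) + 393608)*(283693 + 412422) = (277*(5 + 277) + 393608)*(283693 + 412422) = (277*282 + 393608)*696115 = (78114 + 393608)*696115 = 471722*696115 = 328372760030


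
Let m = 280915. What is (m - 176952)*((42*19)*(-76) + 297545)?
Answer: 24628522811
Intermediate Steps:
(m - 176952)*((42*19)*(-76) + 297545) = (280915 - 176952)*((42*19)*(-76) + 297545) = 103963*(798*(-76) + 297545) = 103963*(-60648 + 297545) = 103963*236897 = 24628522811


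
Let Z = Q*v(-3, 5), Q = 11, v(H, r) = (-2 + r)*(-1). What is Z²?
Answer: 1089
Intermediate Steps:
v(H, r) = 2 - r
Z = -33 (Z = 11*(2 - 1*5) = 11*(2 - 5) = 11*(-3) = -33)
Z² = (-33)² = 1089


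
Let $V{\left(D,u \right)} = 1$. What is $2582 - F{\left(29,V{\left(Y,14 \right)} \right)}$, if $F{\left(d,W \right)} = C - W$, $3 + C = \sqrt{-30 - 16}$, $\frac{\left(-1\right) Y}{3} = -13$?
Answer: $2586 - i \sqrt{46} \approx 2586.0 - 6.7823 i$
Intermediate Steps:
$Y = 39$ ($Y = \left(-3\right) \left(-13\right) = 39$)
$C = -3 + i \sqrt{46}$ ($C = -3 + \sqrt{-30 - 16} = -3 + \sqrt{-46} = -3 + i \sqrt{46} \approx -3.0 + 6.7823 i$)
$F{\left(d,W \right)} = -3 - W + i \sqrt{46}$ ($F{\left(d,W \right)} = \left(-3 + i \sqrt{46}\right) - W = -3 - W + i \sqrt{46}$)
$2582 - F{\left(29,V{\left(Y,14 \right)} \right)} = 2582 - \left(-3 - 1 + i \sqrt{46}\right) = 2582 - \left(-4 + i \sqrt{46}\right) = 2582 + \left(4 - i \sqrt{46}\right) = 2586 - i \sqrt{46}$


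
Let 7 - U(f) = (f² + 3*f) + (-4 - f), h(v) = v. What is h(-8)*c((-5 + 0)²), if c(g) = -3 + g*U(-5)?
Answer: 824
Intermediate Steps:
U(f) = 11 - f² - 2*f (U(f) = 7 - ((f² + 3*f) + (-4 - f)) = 7 - (-4 + f² + 2*f) = 7 + (4 - f² - 2*f) = 11 - f² - 2*f)
c(g) = -3 - 4*g (c(g) = -3 + g*(11 - 1*(-5)² - 2*(-5)) = -3 + g*(11 - 1*25 + 10) = -3 + g*(11 - 25 + 10) = -3 + g*(-4) = -3 - 4*g)
h(-8)*c((-5 + 0)²) = -8*(-3 - 4*(-5 + 0)²) = -8*(-3 - 4*(-5)²) = -8*(-3 - 4*25) = -8*(-3 - 100) = -8*(-103) = 824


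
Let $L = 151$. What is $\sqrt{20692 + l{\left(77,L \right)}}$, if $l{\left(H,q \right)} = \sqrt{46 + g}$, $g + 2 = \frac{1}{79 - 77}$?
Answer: $\frac{\sqrt{82768 + 2 \sqrt{178}}}{2} \approx 143.87$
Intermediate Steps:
$g = - \frac{3}{2}$ ($g = -2 + \frac{1}{79 - 77} = -2 + \frac{1}{2} = - \frac{3}{2} \approx -1.5$)
$l{\left(H,q \right)} = \frac{\sqrt{178}}{2}$ ($l{\left(H,q \right)} = \sqrt{46 - \frac{3}{2}} = \sqrt{\frac{89}{2}} = \frac{\sqrt{178}}{2}$)
$\sqrt{20692 + l{\left(77,L \right)}} = \sqrt{20692 + \frac{\sqrt{178}}{2}}$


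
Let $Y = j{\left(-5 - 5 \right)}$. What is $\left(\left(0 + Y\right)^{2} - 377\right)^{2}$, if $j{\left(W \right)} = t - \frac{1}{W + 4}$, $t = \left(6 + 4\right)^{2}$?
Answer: $\frac{120845921641}{1296} \approx 9.3245 \cdot 10^{7}$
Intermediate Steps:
$t = 100$ ($t = 10^{2} = 100$)
$j{\left(W \right)} = 100 - \frac{1}{4 + W}$ ($j{\left(W \right)} = 100 - \frac{1}{W + 4} = 100 - \frac{1}{4 + W}$)
$Y = \frac{601}{6}$ ($Y = \frac{399 + 100 \left(-5 - 5\right)}{4 - 10} = \frac{399 + 100 \left(-10\right)}{4 - 10} = \frac{399 - 1000}{-6} = \left(- \frac{1}{6}\right) \left(-601\right) = \frac{601}{6} \approx 100.17$)
$\left(\left(0 + Y\right)^{2} - 377\right)^{2} = \left(\left(0 + \frac{601}{6}\right)^{2} - 377\right)^{2} = \left(\left(\frac{601}{6}\right)^{2} - 377\right)^{2} = \left(\frac{361201}{36} - 377\right)^{2} = \left(\frac{347629}{36}\right)^{2} = \frac{120845921641}{1296}$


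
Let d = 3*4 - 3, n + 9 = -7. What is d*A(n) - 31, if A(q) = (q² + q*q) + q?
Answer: 4433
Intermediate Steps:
n = -16 (n = -9 - 7 = -16)
A(q) = q + 2*q² (A(q) = (q² + q²) + q = 2*q² + q = q + 2*q²)
d = 9 (d = 12 - 3 = 9)
d*A(n) - 31 = 9*(-16*(1 + 2*(-16))) - 31 = 9*(-16*(1 - 32)) - 31 = 9*(-16*(-31)) - 31 = 9*496 - 31 = 4464 - 31 = 4433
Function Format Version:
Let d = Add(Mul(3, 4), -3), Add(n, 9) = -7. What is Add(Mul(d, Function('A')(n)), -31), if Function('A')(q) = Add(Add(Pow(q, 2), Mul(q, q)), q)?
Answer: 4433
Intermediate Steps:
n = -16 (n = Add(-9, -7) = -16)
Function('A')(q) = Add(q, Mul(2, Pow(q, 2))) (Function('A')(q) = Add(Add(Pow(q, 2), Pow(q, 2)), q) = Add(Mul(2, Pow(q, 2)), q) = Add(q, Mul(2, Pow(q, 2))))
d = 9 (d = Add(12, -3) = 9)
Add(Mul(d, Function('A')(n)), -31) = Add(Mul(9, Mul(-16, Add(1, Mul(2, -16)))), -31) = Add(Mul(9, Mul(-16, Add(1, -32))), -31) = Add(Mul(9, Mul(-16, -31)), -31) = Add(Mul(9, 496), -31) = Add(4464, -31) = 4433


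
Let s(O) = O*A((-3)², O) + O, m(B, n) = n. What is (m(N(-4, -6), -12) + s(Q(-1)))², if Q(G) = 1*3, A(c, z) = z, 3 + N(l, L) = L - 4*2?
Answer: 0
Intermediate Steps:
N(l, L) = -11 + L (N(l, L) = -3 + (L - 4*2) = -3 + (L - 8) = -3 + (-8 + L) = -11 + L)
Q(G) = 3
s(O) = O + O² (s(O) = O*O + O = O² + O = O + O²)
(m(N(-4, -6), -12) + s(Q(-1)))² = (-12 + 3*(1 + 3))² = (-12 + 3*4)² = (-12 + 12)² = 0² = 0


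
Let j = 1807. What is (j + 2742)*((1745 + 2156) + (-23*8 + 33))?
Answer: 17058750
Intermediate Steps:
(j + 2742)*((1745 + 2156) + (-23*8 + 33)) = (1807 + 2742)*((1745 + 2156) + (-23*8 + 33)) = 4549*(3901 + (-184 + 33)) = 4549*(3901 - 151) = 4549*3750 = 17058750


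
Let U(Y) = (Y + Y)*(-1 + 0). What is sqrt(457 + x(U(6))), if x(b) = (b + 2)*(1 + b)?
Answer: 9*sqrt(7) ≈ 23.812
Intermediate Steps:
U(Y) = -2*Y (U(Y) = (2*Y)*(-1) = -2*Y)
x(b) = (1 + b)*(2 + b) (x(b) = (2 + b)*(1 + b) = (1 + b)*(2 + b))
sqrt(457 + x(U(6))) = sqrt(457 + (2 + (-2*6)**2 + 3*(-2*6))) = sqrt(457 + (2 + (-12)**2 + 3*(-12))) = sqrt(457 + (2 + 144 - 36)) = sqrt(457 + 110) = sqrt(567) = 9*sqrt(7)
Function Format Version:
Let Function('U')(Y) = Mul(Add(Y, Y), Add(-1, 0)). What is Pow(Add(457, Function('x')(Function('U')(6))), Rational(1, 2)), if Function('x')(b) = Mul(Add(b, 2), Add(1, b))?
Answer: Mul(9, Pow(7, Rational(1, 2))) ≈ 23.812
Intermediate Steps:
Function('U')(Y) = Mul(-2, Y) (Function('U')(Y) = Mul(Mul(2, Y), -1) = Mul(-2, Y))
Function('x')(b) = Mul(Add(1, b), Add(2, b)) (Function('x')(b) = Mul(Add(2, b), Add(1, b)) = Mul(Add(1, b), Add(2, b)))
Pow(Add(457, Function('x')(Function('U')(6))), Rational(1, 2)) = Pow(Add(457, Add(2, Pow(Mul(-2, 6), 2), Mul(3, Mul(-2, 6)))), Rational(1, 2)) = Pow(Add(457, Add(2, Pow(-12, 2), Mul(3, -12))), Rational(1, 2)) = Pow(Add(457, Add(2, 144, -36)), Rational(1, 2)) = Pow(Add(457, 110), Rational(1, 2)) = Pow(567, Rational(1, 2)) = Mul(9, Pow(7, Rational(1, 2)))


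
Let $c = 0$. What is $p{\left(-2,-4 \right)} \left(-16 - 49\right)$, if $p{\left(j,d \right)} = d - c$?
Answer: $260$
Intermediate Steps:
$p{\left(j,d \right)} = d$ ($p{\left(j,d \right)} = d - 0 = d + 0 = d$)
$p{\left(-2,-4 \right)} \left(-16 - 49\right) = - 4 \left(-16 - 49\right) = \left(-4\right) \left(-65\right) = 260$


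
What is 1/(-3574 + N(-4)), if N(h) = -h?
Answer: -1/3570 ≈ -0.00028011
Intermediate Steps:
1/(-3574 + N(-4)) = 1/(-3574 - 1*(-4)) = 1/(-3574 + 4) = 1/(-3570) = -1/3570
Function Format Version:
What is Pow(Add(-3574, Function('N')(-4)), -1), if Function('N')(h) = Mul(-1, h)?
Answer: Rational(-1, 3570) ≈ -0.00028011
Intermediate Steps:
Pow(Add(-3574, Function('N')(-4)), -1) = Pow(Add(-3574, Mul(-1, -4)), -1) = Pow(Add(-3574, 4), -1) = Pow(-3570, -1) = Rational(-1, 3570)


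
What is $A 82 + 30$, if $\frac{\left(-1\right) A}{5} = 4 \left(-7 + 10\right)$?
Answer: $-4890$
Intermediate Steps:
$A = -60$ ($A = - 5 \cdot 4 \left(-7 + 10\right) = - 5 \cdot 4 \cdot 3 = \left(-5\right) 12 = -60$)
$A 82 + 30 = \left(-60\right) 82 + 30 = -4920 + 30 = -4890$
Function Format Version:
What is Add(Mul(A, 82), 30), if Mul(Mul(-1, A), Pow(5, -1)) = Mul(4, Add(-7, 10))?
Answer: -4890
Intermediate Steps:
A = -60 (A = Mul(-5, Mul(4, Add(-7, 10))) = Mul(-5, Mul(4, 3)) = Mul(-5, 12) = -60)
Add(Mul(A, 82), 30) = Add(Mul(-60, 82), 30) = Add(-4920, 30) = -4890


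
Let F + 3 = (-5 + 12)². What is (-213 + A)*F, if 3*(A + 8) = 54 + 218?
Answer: -17986/3 ≈ -5995.3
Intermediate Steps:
F = 46 (F = -3 + (-5 + 12)² = -3 + 7² = -3 + 49 = 46)
A = 248/3 (A = -8 + (54 + 218)/3 = -8 + (⅓)*272 = -8 + 272/3 = 248/3 ≈ 82.667)
(-213 + A)*F = (-213 + 248/3)*46 = -391/3*46 = -17986/3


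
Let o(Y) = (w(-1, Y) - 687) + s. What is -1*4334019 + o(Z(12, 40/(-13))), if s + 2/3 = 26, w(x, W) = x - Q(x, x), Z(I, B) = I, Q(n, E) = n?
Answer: -13004042/3 ≈ -4.3347e+6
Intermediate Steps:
w(x, W) = 0 (w(x, W) = x - x = 0)
s = 76/3 (s = -⅔ + 26 = 76/3 ≈ 25.333)
o(Y) = -1985/3 (o(Y) = (0 - 687) + 76/3 = -687 + 76/3 = -1985/3)
-1*4334019 + o(Z(12, 40/(-13))) = -1*4334019 - 1985/3 = -4334019 - 1985/3 = -13004042/3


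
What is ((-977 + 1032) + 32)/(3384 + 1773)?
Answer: 29/1719 ≈ 0.016870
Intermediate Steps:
((-977 + 1032) + 32)/(3384 + 1773) = (55 + 32)/5157 = 87*(1/5157) = 29/1719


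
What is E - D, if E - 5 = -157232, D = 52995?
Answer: -210222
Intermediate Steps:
E = -157227 (E = 5 - 157232 = -157227)
E - D = -157227 - 1*52995 = -157227 - 52995 = -210222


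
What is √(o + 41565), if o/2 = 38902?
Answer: √119369 ≈ 345.50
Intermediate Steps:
o = 77804 (o = 2*38902 = 77804)
√(o + 41565) = √(77804 + 41565) = √119369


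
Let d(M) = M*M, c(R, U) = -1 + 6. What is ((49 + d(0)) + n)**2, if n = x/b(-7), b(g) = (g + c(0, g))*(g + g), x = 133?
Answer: 46225/16 ≈ 2889.1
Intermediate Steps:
c(R, U) = 5
d(M) = M**2
b(g) = 2*g*(5 + g) (b(g) = (g + 5)*(g + g) = (5 + g)*(2*g) = 2*g*(5 + g))
n = 19/4 (n = 133/((2*(-7)*(5 - 7))) = 133/((2*(-7)*(-2))) = 133/28 = 133*(1/28) = 19/4 ≈ 4.7500)
((49 + d(0)) + n)**2 = ((49 + 0**2) + 19/4)**2 = ((49 + 0) + 19/4)**2 = (49 + 19/4)**2 = (215/4)**2 = 46225/16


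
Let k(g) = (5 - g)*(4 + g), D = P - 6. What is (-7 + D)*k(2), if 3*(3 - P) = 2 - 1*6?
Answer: -156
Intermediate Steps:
P = 13/3 (P = 3 - (2 - 1*6)/3 = 3 - (2 - 6)/3 = 3 - ⅓*(-4) = 3 + 4/3 = 13/3 ≈ 4.3333)
D = -5/3 (D = 13/3 - 6 = -5/3 ≈ -1.6667)
k(g) = (4 + g)*(5 - g)
(-7 + D)*k(2) = (-7 - 5/3)*(20 + 2 - 1*2²) = -26*(20 + 2 - 1*4)/3 = -26*(20 + 2 - 4)/3 = -26/3*18 = -156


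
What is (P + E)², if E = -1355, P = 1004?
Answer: 123201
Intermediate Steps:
(P + E)² = (1004 - 1355)² = (-351)² = 123201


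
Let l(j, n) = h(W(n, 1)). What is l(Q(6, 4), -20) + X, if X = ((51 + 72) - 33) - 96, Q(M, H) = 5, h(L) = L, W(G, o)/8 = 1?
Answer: 2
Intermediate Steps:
W(G, o) = 8 (W(G, o) = 8*1 = 8)
l(j, n) = 8
X = -6 (X = (123 - 33) - 96 = 90 - 96 = -6)
l(Q(6, 4), -20) + X = 8 - 6 = 2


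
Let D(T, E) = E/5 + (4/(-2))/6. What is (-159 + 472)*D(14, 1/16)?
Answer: -24101/240 ≈ -100.42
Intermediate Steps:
D(T, E) = -⅓ + E/5 (D(T, E) = E*(⅕) + (4*(-½))*(⅙) = E/5 - 2*⅙ = E/5 - ⅓ = -⅓ + E/5)
(-159 + 472)*D(14, 1/16) = (-159 + 472)*(-⅓ + (⅕)/16) = 313*(-⅓ + (⅕)*(1/16)) = 313*(-⅓ + 1/80) = 313*(-77/240) = -24101/240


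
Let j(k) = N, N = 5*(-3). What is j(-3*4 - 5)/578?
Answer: -15/578 ≈ -0.025952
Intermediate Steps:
N = -15
j(k) = -15
j(-3*4 - 5)/578 = -15/578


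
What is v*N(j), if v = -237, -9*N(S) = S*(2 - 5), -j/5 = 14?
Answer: 5530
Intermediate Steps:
j = -70 (j = -5*14 = -70)
N(S) = S/3 (N(S) = -S*(2 - 5)/9 = -S*(-3)/9 = -(-1)*S/3 = S/3)
v*N(j) = -79*(-70) = -237*(-70/3) = 5530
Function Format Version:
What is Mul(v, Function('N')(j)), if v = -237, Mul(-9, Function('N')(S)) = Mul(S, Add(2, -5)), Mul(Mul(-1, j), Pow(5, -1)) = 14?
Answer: 5530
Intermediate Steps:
j = -70 (j = Mul(-5, 14) = -70)
Function('N')(S) = Mul(Rational(1, 3), S) (Function('N')(S) = Mul(Rational(-1, 9), Mul(S, Add(2, -5))) = Mul(Rational(-1, 9), Mul(S, -3)) = Mul(Rational(-1, 9), Mul(-3, S)) = Mul(Rational(1, 3), S))
Mul(v, Function('N')(j)) = Mul(-237, Mul(Rational(1, 3), -70)) = Mul(-237, Rational(-70, 3)) = 5530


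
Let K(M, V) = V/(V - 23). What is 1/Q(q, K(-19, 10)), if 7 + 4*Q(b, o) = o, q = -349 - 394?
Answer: -52/101 ≈ -0.51485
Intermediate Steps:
K(M, V) = V/(-23 + V)
q = -743
Q(b, o) = -7/4 + o/4
1/Q(q, K(-19, 10)) = 1/(-7/4 + (10/(-23 + 10))/4) = 1/(-7/4 + (10/(-13))/4) = 1/(-7/4 + (10*(-1/13))/4) = 1/(-7/4 + (1/4)*(-10/13)) = 1/(-7/4 - 5/26) = 1/(-101/52) = -52/101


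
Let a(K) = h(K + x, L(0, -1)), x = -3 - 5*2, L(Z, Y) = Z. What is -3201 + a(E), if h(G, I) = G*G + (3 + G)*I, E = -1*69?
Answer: 3523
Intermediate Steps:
E = -69
x = -13 (x = -3 - 1*10 = -3 - 10 = -13)
h(G, I) = G² + I*(3 + G)
a(K) = (-13 + K)² (a(K) = (K - 13)² + 3*0 + (K - 13)*0 = (-13 + K)² + 0 + (-13 + K)*0 = (-13 + K)² + 0 + 0 = (-13 + K)²)
-3201 + a(E) = -3201 + (-13 - 69)² = -3201 + (-82)² = -3201 + 6724 = 3523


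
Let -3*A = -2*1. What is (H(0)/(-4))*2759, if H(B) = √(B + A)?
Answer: -2759*√6/12 ≈ -563.18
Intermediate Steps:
A = ⅔ (A = -(-2)/3 = -⅓*(-2) = ⅔ ≈ 0.66667)
H(B) = √(⅔ + B) (H(B) = √(B + ⅔) = √(⅔ + B))
(H(0)/(-4))*2759 = ((√(6 + 9*0)/3)/(-4))*2759 = ((√(6 + 0)/3)*(-¼))*2759 = ((√6/3)*(-¼))*2759 = -√6/12*2759 = -2759*√6/12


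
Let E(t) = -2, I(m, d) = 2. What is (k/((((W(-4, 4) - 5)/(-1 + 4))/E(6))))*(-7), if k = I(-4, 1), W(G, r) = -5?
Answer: -42/5 ≈ -8.4000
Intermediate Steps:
k = 2
(k/((((W(-4, 4) - 5)/(-1 + 4))/E(6))))*(-7) = (2/((((-5 - 5)/(-1 + 4))/(-2))))*(-7) = (2/((-10/3*(-½))))*(-7) = (2/(5/3))*(-7) = (2*(⅗))*(-7) = (6/5)*(-7) = -42/5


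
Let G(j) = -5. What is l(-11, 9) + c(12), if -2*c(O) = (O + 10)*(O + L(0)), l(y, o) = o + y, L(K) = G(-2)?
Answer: -79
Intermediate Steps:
L(K) = -5
c(O) = -(-5 + O)*(10 + O)/2 (c(O) = -(O + 10)*(O - 5)/2 = -(10 + O)*(-5 + O)/2 = -(-5 + O)*(10 + O)/2)
l(-11, 9) + c(12) = (9 - 11) + (25 - 5/2*12 - 1/2*12**2) = -2 + (25 - 30 - 1/2*144) = -2 + (25 - 30 - 72) = -2 - 77 = -79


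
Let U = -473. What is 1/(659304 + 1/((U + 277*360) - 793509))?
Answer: 694262/457729713647 ≈ 1.5168e-6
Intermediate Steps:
1/(659304 + 1/((U + 277*360) - 793509)) = 1/(659304 + 1/((-473 + 277*360) - 793509)) = 1/(659304 + 1/((-473 + 99720) - 793509)) = 1/(659304 + 1/(99247 - 793509)) = 1/(659304 + 1/(-694262)) = 1/(659304 - 1/694262) = 1/(457729713647/694262) = 694262/457729713647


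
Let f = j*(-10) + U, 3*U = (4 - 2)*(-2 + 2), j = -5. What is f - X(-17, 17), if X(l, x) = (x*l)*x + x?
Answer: 4946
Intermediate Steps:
X(l, x) = x + l*x² (X(l, x) = (l*x)*x + x = l*x² + x = x + l*x²)
U = 0 (U = ((4 - 2)*(-2 + 2))/3 = (2*0)/3 = (⅓)*0 = 0)
f = 50 (f = -5*(-10) + 0 = 50 + 0 = 50)
f - X(-17, 17) = 50 - 17*(1 - 17*17) = 50 - 17*(1 - 289) = 50 - 17*(-288) = 50 - 1*(-4896) = 50 + 4896 = 4946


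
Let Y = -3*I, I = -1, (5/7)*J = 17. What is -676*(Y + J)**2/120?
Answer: -1517282/375 ≈ -4046.1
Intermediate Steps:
J = 119/5 (J = (7/5)*17 = 119/5 ≈ 23.800)
Y = 3 (Y = -3*(-1) = 3)
-676*(Y + J)**2/120 = -676*(3 + 119/5)**2/120 = -676*(134/5)**2/120 = -12138256/(25*120) = -676*4489/750 = -1517282/375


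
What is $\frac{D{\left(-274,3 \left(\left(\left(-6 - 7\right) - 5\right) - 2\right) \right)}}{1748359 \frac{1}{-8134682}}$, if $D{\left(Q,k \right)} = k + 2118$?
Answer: $- \frac{16741175556}{1748359} \approx -9575.4$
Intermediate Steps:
$D{\left(Q,k \right)} = 2118 + k$
$\frac{D{\left(-274,3 \left(\left(\left(-6 - 7\right) - 5\right) - 2\right) \right)}}{1748359 \frac{1}{-8134682}} = \frac{2118 + 3 \left(\left(\left(-6 - 7\right) - 5\right) - 2\right)}{1748359 \frac{1}{-8134682}} = \frac{2118 + 3 \left(\left(-13 - 5\right) - 2\right)}{1748359 \left(- \frac{1}{8134682}\right)} = \frac{2118 + 3 \left(-18 - 2\right)}{- \frac{1748359}{8134682}} = \left(2118 + 3 \left(-20\right)\right) \left(- \frac{8134682}{1748359}\right) = \left(2118 - 60\right) \left(- \frac{8134682}{1748359}\right) = 2058 \left(- \frac{8134682}{1748359}\right) = - \frac{16741175556}{1748359}$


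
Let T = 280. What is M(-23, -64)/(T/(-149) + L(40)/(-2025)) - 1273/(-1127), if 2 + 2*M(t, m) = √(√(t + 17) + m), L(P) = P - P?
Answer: 74909/45080 - 149*√(-64 + I*√6)/560 ≈ 1.621 - 2.129*I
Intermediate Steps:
L(P) = 0
M(t, m) = -1 + √(m + √(17 + t))/2 (M(t, m) = -1 + √(√(t + 17) + m)/2 = -1 + √(√(17 + t) + m)/2 = -1 + √(m + √(17 + t))/2)
M(-23, -64)/(T/(-149) + L(40)/(-2025)) - 1273/(-1127) = (-1 + √(-64 + √(17 - 23))/2)/(280/(-149) + 0/(-2025)) - 1273/(-1127) = (-1 + √(-64 + √(-6))/2)/(280*(-1/149) + 0*(-1/2025)) - 1273*(-1/1127) = (-1 + √(-64 + I*√6)/2)/(-280/149 + 0) + 1273/1127 = (-1 + √(-64 + I*√6)/2)/(-280/149) + 1273/1127 = (-1 + √(-64 + I*√6)/2)*(-149/280) + 1273/1127 = (149/280 - 149*√(-64 + I*√6)/560) + 1273/1127 = 74909/45080 - 149*√(-64 + I*√6)/560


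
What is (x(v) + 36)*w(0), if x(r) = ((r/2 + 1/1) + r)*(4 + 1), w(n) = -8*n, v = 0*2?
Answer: 0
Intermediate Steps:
v = 0
x(r) = 5 + 15*r/2 (x(r) = ((r*(1/2) + 1*1) + r)*5 = ((r/2 + 1) + r)*5 = ((1 + r/2) + r)*5 = (1 + 3*r/2)*5 = 5 + 15*r/2)
(x(v) + 36)*w(0) = ((5 + (15/2)*0) + 36)*(-8*0) = ((5 + 0) + 36)*0 = (5 + 36)*0 = 41*0 = 0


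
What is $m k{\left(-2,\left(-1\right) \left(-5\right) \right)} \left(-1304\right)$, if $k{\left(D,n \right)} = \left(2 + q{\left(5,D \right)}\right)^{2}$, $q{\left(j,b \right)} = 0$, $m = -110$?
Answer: $573760$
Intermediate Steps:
$k{\left(D,n \right)} = 4$ ($k{\left(D,n \right)} = \left(2 + 0\right)^{2} = 2^{2} = 4$)
$m k{\left(-2,\left(-1\right) \left(-5\right) \right)} \left(-1304\right) = \left(-110\right) 4 \left(-1304\right) = \left(-440\right) \left(-1304\right) = 573760$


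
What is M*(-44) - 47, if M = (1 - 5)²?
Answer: -751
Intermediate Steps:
M = 16 (M = (-4)² = 16)
M*(-44) - 47 = 16*(-44) - 47 = -704 - 47 = -751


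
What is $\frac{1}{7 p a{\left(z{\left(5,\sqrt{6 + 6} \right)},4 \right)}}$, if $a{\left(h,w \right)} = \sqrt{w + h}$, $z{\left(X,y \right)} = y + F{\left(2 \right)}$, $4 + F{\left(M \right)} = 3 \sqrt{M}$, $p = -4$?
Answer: $- \frac{1}{28 \sqrt{2 \sqrt{3} + 3 \sqrt{2}}} \approx -0.012865$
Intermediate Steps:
$F{\left(M \right)} = -4 + 3 \sqrt{M}$
$z{\left(X,y \right)} = -4 + y + 3 \sqrt{2}$ ($z{\left(X,y \right)} = y - \left(4 - 3 \sqrt{2}\right) = -4 + y + 3 \sqrt{2}$)
$a{\left(h,w \right)} = \sqrt{h + w}$
$\frac{1}{7 p a{\left(z{\left(5,\sqrt{6 + 6} \right)},4 \right)}} = \frac{1}{7 \left(- 4 \sqrt{\left(-4 + \sqrt{6 + 6} + 3 \sqrt{2}\right) + 4}\right)} = \frac{1}{7 \left(- 4 \sqrt{\left(-4 + \sqrt{12} + 3 \sqrt{2}\right) + 4}\right)} = \frac{1}{7 \left(- 4 \sqrt{\left(-4 + 2 \sqrt{3} + 3 \sqrt{2}\right) + 4}\right)} = \frac{1}{7 \left(- 4 \sqrt{2 \sqrt{3} + 3 \sqrt{2}}\right)} = \frac{1}{\left(-28\right) \sqrt{2 \sqrt{3} + 3 \sqrt{2}}} = - \frac{1}{28 \sqrt{2 \sqrt{3} + 3 \sqrt{2}}}$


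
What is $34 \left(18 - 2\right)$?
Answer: $544$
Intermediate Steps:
$34 \left(18 - 2\right) = 34 \cdot 16 = 544$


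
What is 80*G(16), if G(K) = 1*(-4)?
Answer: -320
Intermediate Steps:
G(K) = -4
80*G(16) = 80*(-4) = -320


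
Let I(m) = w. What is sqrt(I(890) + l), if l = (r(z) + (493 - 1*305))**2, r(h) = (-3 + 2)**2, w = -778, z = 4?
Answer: sqrt(34943) ≈ 186.93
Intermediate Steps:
r(h) = 1 (r(h) = (-1)**2 = 1)
I(m) = -778
l = 35721 (l = (1 + (493 - 1*305))**2 = (1 + (493 - 305))**2 = (1 + 188)**2 = 189**2 = 35721)
sqrt(I(890) + l) = sqrt(-778 + 35721) = sqrt(34943)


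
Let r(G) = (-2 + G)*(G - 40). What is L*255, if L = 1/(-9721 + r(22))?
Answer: -15/593 ≈ -0.025295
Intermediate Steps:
r(G) = (-40 + G)*(-2 + G) (r(G) = (-2 + G)*(-40 + G) = (-40 + G)*(-2 + G))
L = -1/10081 (L = 1/(-9721 + (80 + 22² - 42*22)) = 1/(-9721 + (80 + 484 - 924)) = 1/(-9721 - 360) = 1/(-10081) = -1/10081 ≈ -9.9197e-5)
L*255 = -1/10081*255 = -15/593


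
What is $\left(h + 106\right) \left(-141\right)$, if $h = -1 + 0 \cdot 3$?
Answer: $-14805$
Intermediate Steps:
$h = -1$ ($h = -1 + 0 = -1$)
$\left(h + 106\right) \left(-141\right) = \left(-1 + 106\right) \left(-141\right) = 105 \left(-141\right) = -14805$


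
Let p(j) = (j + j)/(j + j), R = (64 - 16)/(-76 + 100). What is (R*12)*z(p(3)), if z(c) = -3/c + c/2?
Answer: -60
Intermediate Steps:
R = 2 (R = 48/24 = 48*(1/24) = 2)
p(j) = 1 (p(j) = (2*j)/((2*j)) = (2*j)*(1/(2*j)) = 1)
z(c) = c/2 - 3/c (z(c) = -3/c + c*(½) = -3/c + c/2 = c/2 - 3/c)
(R*12)*z(p(3)) = (2*12)*((½)*1 - 3/1) = 24*(½ - 3*1) = 24*(½ - 3) = 24*(-5/2) = -60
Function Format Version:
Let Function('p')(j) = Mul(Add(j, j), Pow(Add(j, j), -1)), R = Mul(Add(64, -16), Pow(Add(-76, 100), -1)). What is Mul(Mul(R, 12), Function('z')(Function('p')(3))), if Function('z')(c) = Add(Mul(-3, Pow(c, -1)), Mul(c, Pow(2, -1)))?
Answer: -60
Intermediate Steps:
R = 2 (R = Mul(48, Pow(24, -1)) = Mul(48, Rational(1, 24)) = 2)
Function('p')(j) = 1 (Function('p')(j) = Mul(Mul(2, j), Pow(Mul(2, j), -1)) = Mul(Mul(2, j), Mul(Rational(1, 2), Pow(j, -1))) = 1)
Function('z')(c) = Add(Mul(Rational(1, 2), c), Mul(-3, Pow(c, -1))) (Function('z')(c) = Add(Mul(-3, Pow(c, -1)), Mul(c, Rational(1, 2))) = Add(Mul(-3, Pow(c, -1)), Mul(Rational(1, 2), c)) = Add(Mul(Rational(1, 2), c), Mul(-3, Pow(c, -1))))
Mul(Mul(R, 12), Function('z')(Function('p')(3))) = Mul(Mul(2, 12), Add(Mul(Rational(1, 2), 1), Mul(-3, Pow(1, -1)))) = Mul(24, Add(Rational(1, 2), Mul(-3, 1))) = Mul(24, Add(Rational(1, 2), -3)) = Mul(24, Rational(-5, 2)) = -60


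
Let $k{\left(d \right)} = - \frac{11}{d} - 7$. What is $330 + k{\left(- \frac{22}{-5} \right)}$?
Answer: $\frac{641}{2} \approx 320.5$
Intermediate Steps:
$k{\left(d \right)} = -7 - \frac{11}{d}$ ($k{\left(d \right)} = - \frac{11}{d} - 7 = -7 - \frac{11}{d}$)
$330 + k{\left(- \frac{22}{-5} \right)} = 330 - \left(7 + \frac{11}{\left(-22\right) \frac{1}{-5}}\right) = 330 - \left(7 + \frac{11}{\left(-22\right) \left(- \frac{1}{5}\right)}\right) = 330 - \left(7 + \frac{11}{\frac{22}{5}}\right) = 330 - \frac{19}{2} = \frac{641}{2}$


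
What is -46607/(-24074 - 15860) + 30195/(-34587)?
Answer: 739871/2515842 ≈ 0.29409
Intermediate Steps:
-46607/(-24074 - 15860) + 30195/(-34587) = -46607/(-39934) + 30195*(-1/34587) = -46607*(-1/39934) - 55/63 = 46607/39934 - 55/63 = 739871/2515842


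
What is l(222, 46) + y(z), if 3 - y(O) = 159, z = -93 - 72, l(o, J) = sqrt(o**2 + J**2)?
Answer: -156 + 10*sqrt(514) ≈ 70.716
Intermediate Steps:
l(o, J) = sqrt(J**2 + o**2)
z = -165
y(O) = -156 (y(O) = 3 - 1*159 = 3 - 159 = -156)
l(222, 46) + y(z) = sqrt(46**2 + 222**2) - 156 = sqrt(2116 + 49284) - 156 = sqrt(51400) - 156 = 10*sqrt(514) - 156 = -156 + 10*sqrt(514)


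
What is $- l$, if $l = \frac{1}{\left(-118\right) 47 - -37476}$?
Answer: $- \frac{1}{31930} \approx -3.1319 \cdot 10^{-5}$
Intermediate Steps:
$l = \frac{1}{31930}$ ($l = \frac{1}{-5546 + 37476} = \frac{1}{31930} \approx 3.1319 \cdot 10^{-5}$)
$- l = \left(-1\right) \frac{1}{31930} = - \frac{1}{31930}$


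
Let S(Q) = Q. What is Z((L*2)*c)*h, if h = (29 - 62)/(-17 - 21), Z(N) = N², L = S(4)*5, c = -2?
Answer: 105600/19 ≈ 5557.9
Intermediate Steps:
L = 20 (L = 4*5 = 20)
h = 33/38 (h = -33/(-38) = -33*(-1/38) = 33/38 ≈ 0.86842)
Z((L*2)*c)*h = ((20*2)*(-2))²*(33/38) = (40*(-2))²*(33/38) = (-80)²*(33/38) = 6400*(33/38) = 105600/19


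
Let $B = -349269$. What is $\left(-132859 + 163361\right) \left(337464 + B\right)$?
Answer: $-360076110$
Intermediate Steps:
$\left(-132859 + 163361\right) \left(337464 + B\right) = \left(-132859 + 163361\right) \left(337464 - 349269\right) = 30502 \left(-11805\right) = -360076110$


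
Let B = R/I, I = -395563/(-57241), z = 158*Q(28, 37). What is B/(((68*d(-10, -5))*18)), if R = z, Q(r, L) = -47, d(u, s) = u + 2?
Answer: 212535833/1936676448 ≈ 0.10974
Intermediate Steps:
d(u, s) = 2 + u
z = -7426 (z = 158*(-47) = -7426)
R = -7426
I = 395563/57241 (I = -395563*(-1/57241) = 395563/57241 ≈ 6.9105)
B = -425071666/395563 (B = -7426/395563/57241 = -7426*57241/395563 = -425071666/395563 ≈ -1074.6)
B/(((68*d(-10, -5))*18)) = -425071666*1/(1224*(2 - 10))/395563 = -425071666/(395563*((68*(-8))*18)) = -425071666/(395563*((-544*18))) = -425071666/395563/(-9792) = -425071666/395563*(-1/9792) = 212535833/1936676448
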